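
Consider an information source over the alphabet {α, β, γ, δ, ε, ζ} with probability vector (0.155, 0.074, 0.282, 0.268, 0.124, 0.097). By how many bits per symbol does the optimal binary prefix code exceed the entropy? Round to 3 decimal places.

Entropy H = −Σ p log₂ p ≈ 2.4189 bits.
Huffman merges: 37/500+97/1000→171/1000; 31/250+31/200→279/1000; 171/1000+67/250→439/1000; 279/1000+141/500→561/1000; 439/1000+561/1000→1. L = 49/20 ≈ 2.4500.
L − H = 2.4500 − 2.4189 = 0.031 bits.

0.031 bits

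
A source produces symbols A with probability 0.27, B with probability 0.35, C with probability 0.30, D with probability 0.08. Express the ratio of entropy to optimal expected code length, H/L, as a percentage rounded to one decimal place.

92.6%

Entropy H = −Σ p log₂ p ≈ 1.8527 bits.
Huffman merges: 2/25+27/100→7/20; 3/10+7/20→13/20; 7/20+13/20→1. L = 2 ≈ 2.0000.
Efficiency = H/L = 1.8527/2.0000 = 92.6%.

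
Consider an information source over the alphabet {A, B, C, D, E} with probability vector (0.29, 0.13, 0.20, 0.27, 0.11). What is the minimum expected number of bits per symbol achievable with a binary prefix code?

Repeatedly combine the two least-probable nodes; the expected code length is the sum of the merged weights.
merge 11/100 + 13/100 → 6/25
merge 1/5 + 6/25 → 11/25
merge 27/100 + 29/100 → 14/25
merge 11/25 + 14/25 → 1
L = 6/25 + 11/25 + 14/25 + 1 = 56/25 = 2.24 bits/symbol.

2.24 bits/symbol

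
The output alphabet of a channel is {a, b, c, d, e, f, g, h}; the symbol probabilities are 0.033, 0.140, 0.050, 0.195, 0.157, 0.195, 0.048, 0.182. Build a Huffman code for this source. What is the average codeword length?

Repeatedly combine the two least-probable nodes; the expected code length is the sum of the merged weights.
merge 33/1000 + 6/125 → 81/1000
merge 1/20 + 81/1000 → 131/1000
merge 131/1000 + 7/50 → 271/1000
merge 157/1000 + 91/500 → 339/1000
merge 39/200 + 39/200 → 39/100
merge 271/1000 + 339/1000 → 61/100
merge 39/100 + 61/100 → 1
L = 81/1000 + 131/1000 + 271/1000 + 339/1000 + 39/100 + 61/100 + 1 = 1411/500 = 2.822 bits/symbol.

2.822 bits/symbol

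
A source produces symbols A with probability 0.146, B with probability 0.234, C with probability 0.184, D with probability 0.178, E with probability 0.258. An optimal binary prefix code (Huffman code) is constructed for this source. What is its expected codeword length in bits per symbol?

2.324 bits/symbol

Repeatedly combine the two least-probable nodes; the expected code length is the sum of the merged weights.
merge 73/500 + 89/500 → 81/250
merge 23/125 + 117/500 → 209/500
merge 129/500 + 81/250 → 291/500
merge 209/500 + 291/500 → 1
L = 81/250 + 209/500 + 291/500 + 1 = 581/250 = 2.324 bits/symbol.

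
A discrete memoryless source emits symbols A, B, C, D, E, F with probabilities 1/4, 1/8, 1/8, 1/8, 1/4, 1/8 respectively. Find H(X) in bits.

2.5 bits

Each probability is a power of 1/2, so log₂(1/p) is an integer.
H = Σ p·log₂(1/p) = 1/4·2 + 1/8·3 + 1/8·3 + 1/8·3 + 1/4·2 + 1/8·3 = 2.5 bits.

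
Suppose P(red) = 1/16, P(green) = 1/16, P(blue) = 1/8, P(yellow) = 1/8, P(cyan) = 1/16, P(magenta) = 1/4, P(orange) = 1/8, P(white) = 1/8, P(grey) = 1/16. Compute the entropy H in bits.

Each probability is a power of 1/2, so log₂(1/p) is an integer.
H = Σ p·log₂(1/p) = 1/16·4 + 1/16·4 + 1/8·3 + 1/8·3 + 1/16·4 + 1/4·2 + 1/8·3 + 1/8·3 + 1/16·4 = 3 bits.

3 bits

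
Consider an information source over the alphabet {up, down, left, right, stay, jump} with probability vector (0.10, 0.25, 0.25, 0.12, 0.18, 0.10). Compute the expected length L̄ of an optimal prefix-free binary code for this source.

Repeatedly combine the two least-probable nodes; the expected code length is the sum of the merged weights.
merge 1/10 + 1/10 → 1/5
merge 3/25 + 9/50 → 3/10
merge 1/5 + 1/4 → 9/20
merge 1/4 + 3/10 → 11/20
merge 9/20 + 11/20 → 1
L = 1/5 + 3/10 + 9/20 + 11/20 + 1 = 5/2 = 2.5 bits/symbol.

2.5 bits/symbol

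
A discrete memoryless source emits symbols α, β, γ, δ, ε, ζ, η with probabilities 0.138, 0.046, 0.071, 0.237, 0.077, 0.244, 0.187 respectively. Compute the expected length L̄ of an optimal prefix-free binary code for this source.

Repeatedly combine the two least-probable nodes; the expected code length is the sum of the merged weights.
merge 23/500 + 71/1000 → 117/1000
merge 77/1000 + 117/1000 → 97/500
merge 69/500 + 187/1000 → 13/40
merge 97/500 + 237/1000 → 431/1000
merge 61/250 + 13/40 → 569/1000
merge 431/1000 + 569/1000 → 1
L = 117/1000 + 97/500 + 13/40 + 431/1000 + 569/1000 + 1 = 659/250 = 2.636 bits/symbol.

2.636 bits/symbol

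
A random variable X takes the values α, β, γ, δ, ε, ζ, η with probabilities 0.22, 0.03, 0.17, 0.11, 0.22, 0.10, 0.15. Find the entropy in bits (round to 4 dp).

2.6405 bits

H = −Σ pᵢ log₂ pᵢ.
−0.22·log₂(0.22) = 0.4806
−0.03·log₂(0.03) = 0.1518
−0.17·log₂(0.17) = 0.4346
−0.11·log₂(0.11) = 0.3503
−0.22·log₂(0.22) = 0.4806
−0.10·log₂(0.10) = 0.3322
−0.15·log₂(0.15) = 0.4105
Sum ≈ 2.6405 → 2.6405 bits.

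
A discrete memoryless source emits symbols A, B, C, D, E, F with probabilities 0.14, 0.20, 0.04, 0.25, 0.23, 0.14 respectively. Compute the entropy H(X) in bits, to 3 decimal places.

2.432 bits

H = −Σ pᵢ log₂ pᵢ.
−0.14·log₂(0.14) = 0.3971
−0.20·log₂(0.20) = 0.4644
−0.04·log₂(0.04) = 0.1858
−0.25·log₂(0.25) = 0.5000
−0.23·log₂(0.23) = 0.4877
−0.14·log₂(0.14) = 0.3971
Sum ≈ 2.4320 → 2.432 bits.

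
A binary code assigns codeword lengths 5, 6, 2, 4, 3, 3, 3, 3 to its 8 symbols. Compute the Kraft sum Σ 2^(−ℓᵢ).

0.859375

With common denominator 2^6 = 64: Σ 2^(−ℓᵢ) = 2/64 + 1/64 + 16/64 + 4/64 + 8/64 + 8/64 + 8/64 + 8/64 = 55/64 = 0.859375.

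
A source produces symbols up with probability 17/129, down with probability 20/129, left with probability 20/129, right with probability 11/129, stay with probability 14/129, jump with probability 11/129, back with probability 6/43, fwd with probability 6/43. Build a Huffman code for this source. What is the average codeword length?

Repeatedly combine the two least-probable nodes; the expected code length is the sum of the merged weights.
merge 11/129 + 11/129 → 22/129
merge 14/129 + 17/129 → 31/129
merge 6/43 + 6/43 → 12/43
merge 20/129 + 20/129 → 40/129
merge 22/129 + 31/129 → 53/129
merge 12/43 + 40/129 → 76/129
merge 53/129 + 76/129 → 1
L = 22/129 + 31/129 + 12/43 + 40/129 + 53/129 + 76/129 + 1 = 3 bits/symbol.

3 bits/symbol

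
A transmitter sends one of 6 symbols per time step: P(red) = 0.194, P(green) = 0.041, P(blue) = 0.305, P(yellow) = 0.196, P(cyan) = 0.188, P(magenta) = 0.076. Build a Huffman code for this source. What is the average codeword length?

2.422 bits/symbol

Repeatedly combine the two least-probable nodes; the expected code length is the sum of the merged weights.
merge 41/1000 + 19/250 → 117/1000
merge 117/1000 + 47/250 → 61/200
merge 97/500 + 49/250 → 39/100
merge 61/200 + 61/200 → 61/100
merge 39/100 + 61/100 → 1
L = 117/1000 + 61/200 + 39/100 + 61/100 + 1 = 1211/500 = 2.422 bits/symbol.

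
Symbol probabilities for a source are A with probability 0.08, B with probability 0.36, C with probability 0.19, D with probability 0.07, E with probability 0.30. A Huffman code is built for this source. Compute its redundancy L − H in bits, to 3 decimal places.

Entropy H = −Σ p log₂ p ≈ 2.0670 bits.
Huffman merges: 7/100+2/25→3/20; 3/20+19/100→17/50; 3/10+17/50→16/25; 9/25+16/25→1. L = 213/100 ≈ 2.1300.
L − H = 2.1300 − 2.0670 = 0.063 bits.

0.063 bits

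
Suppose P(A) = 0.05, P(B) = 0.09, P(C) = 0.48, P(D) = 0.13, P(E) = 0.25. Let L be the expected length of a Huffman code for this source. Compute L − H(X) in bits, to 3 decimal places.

Entropy H = −Σ p log₂ p ≈ 1.9197 bits.
Huffman merges: 1/20+9/100→7/50; 13/100+7/50→27/100; 1/4+27/100→13/25; 12/25+13/25→1. L = 193/100 ≈ 1.9300.
L − H = 1.9300 − 1.9197 = 0.010 bits.

0.010 bits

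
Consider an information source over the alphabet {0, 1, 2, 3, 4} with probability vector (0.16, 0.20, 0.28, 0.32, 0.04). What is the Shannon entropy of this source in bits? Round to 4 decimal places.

H = −Σ pᵢ log₂ pᵢ.
−0.16·log₂(0.16) = 0.4230
−0.20·log₂(0.20) = 0.4644
−0.28·log₂(0.28) = 0.5142
−0.32·log₂(0.32) = 0.5260
−0.04·log₂(0.04) = 0.1858
Sum ≈ 2.1134 → 2.1134 bits.

2.1134 bits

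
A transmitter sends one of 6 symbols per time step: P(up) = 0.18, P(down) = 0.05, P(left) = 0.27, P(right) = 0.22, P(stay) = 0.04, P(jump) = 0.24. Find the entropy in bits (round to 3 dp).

H = −Σ pᵢ log₂ pᵢ.
−0.18·log₂(0.18) = 0.4453
−0.05·log₂(0.05) = 0.2161
−0.27·log₂(0.27) = 0.5100
−0.22·log₂(0.22) = 0.4806
−0.04·log₂(0.04) = 0.1858
−0.24·log₂(0.24) = 0.4941
Sum ≈ 2.3319 → 2.332 bits.

2.332 bits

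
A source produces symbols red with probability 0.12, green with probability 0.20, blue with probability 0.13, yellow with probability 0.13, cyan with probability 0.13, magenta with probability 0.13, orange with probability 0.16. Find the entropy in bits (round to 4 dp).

H = −Σ pᵢ log₂ pᵢ.
−0.12·log₂(0.12) = 0.3671
−0.20·log₂(0.20) = 0.4644
−0.13·log₂(0.13) = 0.3826
−0.13·log₂(0.13) = 0.3826
−0.13·log₂(0.13) = 0.3826
−0.13·log₂(0.13) = 0.3826
−0.16·log₂(0.16) = 0.4230
Sum ≈ 2.7850 → 2.7850 bits.

2.7850 bits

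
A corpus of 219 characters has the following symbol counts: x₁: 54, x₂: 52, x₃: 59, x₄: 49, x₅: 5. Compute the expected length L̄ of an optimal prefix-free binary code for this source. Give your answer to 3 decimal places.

2.247 bits/symbol

Probabilities are the counts divided by 219.
Repeatedly combine the two least-probable nodes; the expected code length is the sum of the merged weights.
merge 5/219 + 49/219 → 18/73
merge 52/219 + 18/73 → 106/219
merge 18/73 + 59/219 → 113/219
merge 106/219 + 113/219 → 1
L = 18/73 + 106/219 + 113/219 + 1 = 164/73 ≈ 2.247 bits/symbol.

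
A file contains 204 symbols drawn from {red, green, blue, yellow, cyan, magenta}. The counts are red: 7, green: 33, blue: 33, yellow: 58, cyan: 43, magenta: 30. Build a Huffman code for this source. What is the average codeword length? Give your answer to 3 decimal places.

Probabilities are the counts divided by 204.
Repeatedly combine the two least-probable nodes; the expected code length is the sum of the merged weights.
merge 7/204 + 5/34 → 37/204
merge 11/68 + 11/68 → 11/34
merge 37/204 + 43/204 → 20/51
merge 29/102 + 11/34 → 31/51
merge 20/51 + 31/51 → 1
L = 37/204 + 11/34 + 20/51 + 31/51 + 1 = 511/204 ≈ 2.505 bits/symbol.

2.505 bits/symbol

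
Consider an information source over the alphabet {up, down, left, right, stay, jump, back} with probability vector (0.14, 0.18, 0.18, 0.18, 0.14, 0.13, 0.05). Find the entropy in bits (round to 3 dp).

H = −Σ pᵢ log₂ pᵢ.
−0.14·log₂(0.14) = 0.3971
−0.18·log₂(0.18) = 0.4453
−0.18·log₂(0.18) = 0.4453
−0.18·log₂(0.18) = 0.4453
−0.14·log₂(0.14) = 0.3971
−0.13·log₂(0.13) = 0.3826
−0.05·log₂(0.05) = 0.2161
Sum ≈ 2.7289 → 2.729 bits.

2.729 bits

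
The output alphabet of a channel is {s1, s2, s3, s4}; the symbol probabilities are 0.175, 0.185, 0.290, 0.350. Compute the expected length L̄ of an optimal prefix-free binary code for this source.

Repeatedly combine the two least-probable nodes; the expected code length is the sum of the merged weights.
merge 7/40 + 37/200 → 9/25
merge 29/100 + 7/20 → 16/25
merge 9/25 + 16/25 → 1
L = 9/25 + 16/25 + 1 = 2 bits/symbol.

2 bits/symbol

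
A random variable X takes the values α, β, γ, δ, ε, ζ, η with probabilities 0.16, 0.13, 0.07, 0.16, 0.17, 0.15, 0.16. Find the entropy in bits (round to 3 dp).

2.765 bits

H = −Σ pᵢ log₂ pᵢ.
−0.16·log₂(0.16) = 0.4230
−0.13·log₂(0.13) = 0.3826
−0.07·log₂(0.07) = 0.2686
−0.16·log₂(0.16) = 0.4230
−0.17·log₂(0.17) = 0.4346
−0.15·log₂(0.15) = 0.4105
−0.16·log₂(0.16) = 0.4230
Sum ≈ 2.7654 → 2.765 bits.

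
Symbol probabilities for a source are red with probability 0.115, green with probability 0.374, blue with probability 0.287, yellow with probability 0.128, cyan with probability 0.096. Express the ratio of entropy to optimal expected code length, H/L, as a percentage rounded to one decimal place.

Entropy H = −Σ p log₂ p ≈ 2.1105 bits.
Huffman merges: 12/125+23/200→211/1000; 16/125+211/1000→339/1000; 287/1000+339/1000→313/500; 187/500+313/500→1. L = 272/125 ≈ 2.1760.
Efficiency = H/L = 2.1105/2.1760 = 97.0%.

97.0%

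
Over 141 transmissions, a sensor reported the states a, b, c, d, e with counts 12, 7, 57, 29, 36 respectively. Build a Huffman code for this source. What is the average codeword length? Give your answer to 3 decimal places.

2.071 bits/symbol

Probabilities are the counts divided by 141.
Repeatedly combine the two least-probable nodes; the expected code length is the sum of the merged weights.
merge 7/141 + 4/47 → 19/141
merge 19/141 + 29/141 → 16/47
merge 12/47 + 16/47 → 28/47
merge 19/47 + 28/47 → 1
L = 19/141 + 16/47 + 28/47 + 1 = 292/141 ≈ 2.071 bits/symbol.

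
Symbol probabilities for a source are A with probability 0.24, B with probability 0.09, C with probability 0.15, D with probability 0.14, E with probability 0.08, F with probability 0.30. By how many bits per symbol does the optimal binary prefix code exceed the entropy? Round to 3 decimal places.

0.033 bits

Entropy H = −Σ p log₂ p ≈ 2.4270 bits.
Huffman merges: 2/25+9/100→17/100; 7/50+3/20→29/100; 17/100+6/25→41/100; 29/100+3/10→59/100; 41/100+59/100→1. L = 123/50 ≈ 2.4600.
L − H = 2.4600 − 2.4270 = 0.033 bits.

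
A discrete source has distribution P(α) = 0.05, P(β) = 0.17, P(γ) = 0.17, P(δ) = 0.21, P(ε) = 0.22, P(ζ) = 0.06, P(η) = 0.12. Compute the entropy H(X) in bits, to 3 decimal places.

H = −Σ pᵢ log₂ pᵢ.
−0.05·log₂(0.05) = 0.2161
−0.17·log₂(0.17) = 0.4346
−0.17·log₂(0.17) = 0.4346
−0.21·log₂(0.21) = 0.4728
−0.22·log₂(0.22) = 0.4806
−0.06·log₂(0.06) = 0.2435
−0.12·log₂(0.12) = 0.3671
Sum ≈ 2.6493 → 2.649 bits.

2.649 bits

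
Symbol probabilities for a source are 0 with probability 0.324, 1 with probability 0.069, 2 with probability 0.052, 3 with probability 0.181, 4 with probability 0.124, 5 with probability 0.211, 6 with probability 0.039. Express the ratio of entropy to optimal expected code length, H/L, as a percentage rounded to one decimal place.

98.3%

Entropy H = −Σ p log₂ p ≈ 2.4907 bits.
Huffman merges: 39/1000+13/250→91/1000; 69/1000+91/1000→4/25; 31/250+4/25→71/250; 181/1000+211/1000→49/125; 71/250+81/250→76/125; 49/125+76/125→1. L = 507/200 ≈ 2.5350.
Efficiency = H/L = 2.4907/2.5350 = 98.3%.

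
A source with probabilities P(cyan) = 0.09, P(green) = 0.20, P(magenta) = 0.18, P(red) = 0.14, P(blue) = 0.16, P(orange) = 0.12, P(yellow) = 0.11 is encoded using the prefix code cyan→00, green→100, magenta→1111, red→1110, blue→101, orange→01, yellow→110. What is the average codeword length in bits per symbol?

L̄ = Σ pᵢ·ℓᵢ = 0.09·2 + 0.20·3 + 0.18·4 + 0.14·4 + 0.16·3 + 0.12·2 + 0.11·3 = 3.11 bits/symbol.

3.11 bits/symbol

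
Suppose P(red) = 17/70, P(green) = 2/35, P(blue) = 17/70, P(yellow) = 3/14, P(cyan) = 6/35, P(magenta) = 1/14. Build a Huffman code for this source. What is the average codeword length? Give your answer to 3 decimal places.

2.429 bits/symbol

Repeatedly combine the two least-probable nodes; the expected code length is the sum of the merged weights.
merge 2/35 + 1/14 → 9/70
merge 9/70 + 6/35 → 3/10
merge 3/14 + 17/70 → 16/35
merge 17/70 + 3/10 → 19/35
merge 16/35 + 19/35 → 1
L = 9/70 + 3/10 + 16/35 + 19/35 + 1 = 17/7 ≈ 2.429 bits/symbol.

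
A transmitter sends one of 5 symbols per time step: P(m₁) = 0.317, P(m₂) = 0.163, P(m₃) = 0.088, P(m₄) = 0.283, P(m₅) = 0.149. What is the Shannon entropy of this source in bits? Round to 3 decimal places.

2.185 bits

H = −Σ pᵢ log₂ pᵢ.
−0.317·log₂(0.317) = 0.5254
−0.163·log₂(0.163) = 0.4266
−0.088·log₂(0.088) = 0.3086
−0.283·log₂(0.283) = 0.5154
−0.149·log₂(0.149) = 0.4092
Sum ≈ 2.1852 → 2.185 bits.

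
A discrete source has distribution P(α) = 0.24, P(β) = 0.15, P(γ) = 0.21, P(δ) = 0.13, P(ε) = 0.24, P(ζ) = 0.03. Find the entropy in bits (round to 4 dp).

H = −Σ pᵢ log₂ pᵢ.
−0.24·log₂(0.24) = 0.4941
−0.15·log₂(0.15) = 0.4105
−0.21·log₂(0.21) = 0.4728
−0.13·log₂(0.13) = 0.3826
−0.24·log₂(0.24) = 0.4941
−0.03·log₂(0.03) = 0.1518
Sum ≈ 2.4060 → 2.4060 bits.

2.4060 bits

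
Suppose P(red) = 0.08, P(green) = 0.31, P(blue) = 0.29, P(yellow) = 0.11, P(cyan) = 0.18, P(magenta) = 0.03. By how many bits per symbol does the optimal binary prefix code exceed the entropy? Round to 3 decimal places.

Entropy H = −Σ p log₂ p ≈ 2.2806 bits.
Huffman merges: 3/100+2/25→11/100; 11/100+11/100→11/50; 9/50+11/50→2/5; 29/100+31/100→3/5; 2/5+3/5→1. L = 233/100 ≈ 2.3300.
L − H = 2.3300 − 2.2806 = 0.049 bits.

0.049 bits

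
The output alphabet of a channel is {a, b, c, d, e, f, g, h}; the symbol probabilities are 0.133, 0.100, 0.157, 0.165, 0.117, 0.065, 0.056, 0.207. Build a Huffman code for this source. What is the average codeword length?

2.914 bits/symbol

Repeatedly combine the two least-probable nodes; the expected code length is the sum of the merged weights.
merge 7/125 + 13/200 → 121/1000
merge 1/10 + 117/1000 → 217/1000
merge 121/1000 + 133/1000 → 127/500
merge 157/1000 + 33/200 → 161/500
merge 207/1000 + 217/1000 → 53/125
merge 127/500 + 161/500 → 72/125
merge 53/125 + 72/125 → 1
L = 121/1000 + 217/1000 + 127/500 + 161/500 + 53/125 + 72/125 + 1 = 1457/500 = 2.914 bits/symbol.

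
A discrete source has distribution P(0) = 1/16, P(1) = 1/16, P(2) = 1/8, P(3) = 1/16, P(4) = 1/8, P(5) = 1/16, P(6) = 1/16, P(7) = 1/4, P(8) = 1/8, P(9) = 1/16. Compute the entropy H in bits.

Each probability is a power of 1/2, so log₂(1/p) is an integer.
H = Σ p·log₂(1/p) = 1/16·4 + 1/16·4 + 1/8·3 + 1/16·4 + 1/8·3 + 1/16·4 + 1/16·4 + 1/4·2 + 1/8·3 + 1/16·4 = 3.125 bits.

3.125 bits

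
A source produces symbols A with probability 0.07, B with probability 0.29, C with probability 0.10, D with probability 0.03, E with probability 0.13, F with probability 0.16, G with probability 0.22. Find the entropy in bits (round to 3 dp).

H = −Σ pᵢ log₂ pᵢ.
−0.07·log₂(0.07) = 0.2686
−0.29·log₂(0.29) = 0.5179
−0.10·log₂(0.10) = 0.3322
−0.03·log₂(0.03) = 0.1518
−0.13·log₂(0.13) = 0.3826
−0.16·log₂(0.16) = 0.4230
−0.22·log₂(0.22) = 0.4806
Sum ≈ 2.5567 → 2.557 bits.

2.557 bits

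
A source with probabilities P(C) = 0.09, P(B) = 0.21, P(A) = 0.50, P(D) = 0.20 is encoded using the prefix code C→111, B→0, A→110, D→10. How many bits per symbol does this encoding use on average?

L̄ = Σ pᵢ·ℓᵢ = 0.09·3 + 0.21·1 + 0.50·3 + 0.20·2 = 2.38 bits/symbol.

2.38 bits/symbol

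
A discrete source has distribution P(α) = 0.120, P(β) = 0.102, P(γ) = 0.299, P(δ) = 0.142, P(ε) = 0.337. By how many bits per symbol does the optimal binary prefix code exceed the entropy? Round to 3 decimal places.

0.070 bits

Entropy H = −Σ p log₂ p ≈ 2.1525 bits.
Huffman merges: 51/500+3/25→111/500; 71/500+111/500→91/250; 299/1000+337/1000→159/250; 91/250+159/250→1. L = 1111/500 ≈ 2.2220.
L − H = 2.2220 − 2.1525 = 0.070 bits.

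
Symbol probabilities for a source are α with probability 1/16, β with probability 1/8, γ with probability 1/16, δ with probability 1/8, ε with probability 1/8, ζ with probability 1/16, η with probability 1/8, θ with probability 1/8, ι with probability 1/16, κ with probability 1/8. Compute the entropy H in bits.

3.25 bits

Each probability is a power of 1/2, so log₂(1/p) is an integer.
H = Σ p·log₂(1/p) = 1/16·4 + 1/8·3 + 1/16·4 + 1/8·3 + 1/8·3 + 1/16·4 + 1/8·3 + 1/8·3 + 1/16·4 + 1/8·3 = 3.25 bits.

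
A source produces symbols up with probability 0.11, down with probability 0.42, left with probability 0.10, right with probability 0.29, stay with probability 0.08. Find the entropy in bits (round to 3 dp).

2.018 bits

H = −Σ pᵢ log₂ pᵢ.
−0.11·log₂(0.11) = 0.3503
−0.42·log₂(0.42) = 0.5256
−0.10·log₂(0.10) = 0.3322
−0.29·log₂(0.29) = 0.5179
−0.08·log₂(0.08) = 0.2915
Sum ≈ 2.0175 → 2.018 bits.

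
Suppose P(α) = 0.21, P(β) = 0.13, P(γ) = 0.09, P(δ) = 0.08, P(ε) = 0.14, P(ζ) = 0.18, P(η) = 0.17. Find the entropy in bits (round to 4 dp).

2.7366 bits

H = −Σ pᵢ log₂ pᵢ.
−0.21·log₂(0.21) = 0.4728
−0.13·log₂(0.13) = 0.3826
−0.09·log₂(0.09) = 0.3127
−0.08·log₂(0.08) = 0.2915
−0.14·log₂(0.14) = 0.3971
−0.18·log₂(0.18) = 0.4453
−0.17·log₂(0.17) = 0.4346
Sum ≈ 2.7366 → 2.7366 bits.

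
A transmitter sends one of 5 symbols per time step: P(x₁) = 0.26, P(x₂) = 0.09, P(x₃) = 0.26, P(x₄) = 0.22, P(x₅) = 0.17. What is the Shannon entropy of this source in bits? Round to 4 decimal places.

2.2384 bits

H = −Σ pᵢ log₂ pᵢ.
−0.26·log₂(0.26) = 0.5053
−0.09·log₂(0.09) = 0.3127
−0.26·log₂(0.26) = 0.5053
−0.22·log₂(0.22) = 0.4806
−0.17·log₂(0.17) = 0.4346
Sum ≈ 2.2384 → 2.2384 bits.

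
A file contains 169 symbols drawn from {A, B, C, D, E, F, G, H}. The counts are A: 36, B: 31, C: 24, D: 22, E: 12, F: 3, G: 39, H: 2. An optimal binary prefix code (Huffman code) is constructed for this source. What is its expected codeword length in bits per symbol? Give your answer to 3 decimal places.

Probabilities are the counts divided by 169.
Repeatedly combine the two least-probable nodes; the expected code length is the sum of the merged weights.
merge 2/169 + 3/169 → 5/169
merge 5/169 + 12/169 → 17/169
merge 17/169 + 22/169 → 3/13
merge 24/169 + 31/169 → 55/169
merge 36/169 + 3/13 → 75/169
merge 3/13 + 55/169 → 94/169
merge 75/169 + 94/169 → 1
L = 5/169 + 17/169 + 3/13 + 55/169 + 75/169 + 94/169 + 1 = 454/169 ≈ 2.686 bits/symbol.

2.686 bits/symbol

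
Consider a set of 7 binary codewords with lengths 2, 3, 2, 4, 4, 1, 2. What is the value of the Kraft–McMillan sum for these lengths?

With common denominator 2^4 = 16: Σ 2^(−ℓᵢ) = 4/16 + 2/16 + 4/16 + 1/16 + 1/16 + 8/16 + 4/16 = 24/16 = 1.5.

1.5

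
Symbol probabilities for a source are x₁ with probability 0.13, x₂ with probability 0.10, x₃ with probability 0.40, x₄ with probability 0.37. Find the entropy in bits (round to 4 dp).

H = −Σ pᵢ log₂ pᵢ.
−0.13·log₂(0.13) = 0.3826
−0.10·log₂(0.10) = 0.3322
−0.40·log₂(0.40) = 0.5288
−0.37·log₂(0.37) = 0.5307
Sum ≈ 1.7743 → 1.7743 bits.

1.7743 bits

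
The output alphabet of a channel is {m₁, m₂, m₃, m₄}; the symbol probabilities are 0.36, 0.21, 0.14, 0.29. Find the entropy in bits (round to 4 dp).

H = −Σ pᵢ log₂ pᵢ.
−0.36·log₂(0.36) = 0.5306
−0.21·log₂(0.21) = 0.4728
−0.14·log₂(0.14) = 0.3971
−0.29·log₂(0.29) = 0.5179
Sum ≈ 1.9185 → 1.9185 bits.

1.9185 bits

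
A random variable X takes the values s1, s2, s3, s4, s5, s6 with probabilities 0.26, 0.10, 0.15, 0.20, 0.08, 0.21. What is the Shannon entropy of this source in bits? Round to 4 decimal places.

H = −Σ pᵢ log₂ pᵢ.
−0.26·log₂(0.26) = 0.5053
−0.10·log₂(0.10) = 0.3322
−0.15·log₂(0.15) = 0.4105
−0.20·log₂(0.20) = 0.4644
−0.08·log₂(0.08) = 0.2915
−0.21·log₂(0.21) = 0.4728
Sum ≈ 2.4767 → 2.4767 bits.

2.4767 bits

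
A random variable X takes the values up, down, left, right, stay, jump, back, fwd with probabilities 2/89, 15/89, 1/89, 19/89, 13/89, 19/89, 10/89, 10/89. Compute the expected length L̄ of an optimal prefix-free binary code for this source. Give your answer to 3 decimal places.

Repeatedly combine the two least-probable nodes; the expected code length is the sum of the merged weights.
merge 1/89 + 2/89 → 3/89
merge 3/89 + 10/89 → 13/89
merge 10/89 + 13/89 → 23/89
merge 13/89 + 15/89 → 28/89
merge 19/89 + 19/89 → 38/89
merge 23/89 + 28/89 → 51/89
merge 38/89 + 51/89 → 1
L = 3/89 + 13/89 + 23/89 + 28/89 + 38/89 + 51/89 + 1 = 245/89 ≈ 2.753 bits/symbol.

2.753 bits/symbol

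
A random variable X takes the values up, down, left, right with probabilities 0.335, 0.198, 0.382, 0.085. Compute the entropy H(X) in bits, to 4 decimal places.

H = −Σ pᵢ log₂ pᵢ.
−0.335·log₂(0.335) = 0.5286
−0.198·log₂(0.198) = 0.4626
−0.382·log₂(0.382) = 0.5304
−0.085·log₂(0.085) = 0.3023
Sum ≈ 1.8238 → 1.8238 bits.

1.8238 bits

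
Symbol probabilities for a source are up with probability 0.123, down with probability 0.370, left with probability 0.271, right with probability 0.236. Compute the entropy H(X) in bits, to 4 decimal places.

H = −Σ pᵢ log₂ pᵢ.
−0.123·log₂(0.123) = 0.3719
−0.370·log₂(0.370) = 0.5307
−0.271·log₂(0.271) = 0.5105
−0.236·log₂(0.236) = 0.4916
Sum ≈ 1.9047 → 1.9047 bits.

1.9047 bits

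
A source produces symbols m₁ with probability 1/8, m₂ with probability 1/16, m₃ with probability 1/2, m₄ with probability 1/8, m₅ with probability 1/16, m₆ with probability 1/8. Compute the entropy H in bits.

2.125 bits

Each probability is a power of 1/2, so log₂(1/p) is an integer.
H = Σ p·log₂(1/p) = 1/8·3 + 1/16·4 + 1/2·1 + 1/8·3 + 1/16·4 + 1/8·3 = 2.125 bits.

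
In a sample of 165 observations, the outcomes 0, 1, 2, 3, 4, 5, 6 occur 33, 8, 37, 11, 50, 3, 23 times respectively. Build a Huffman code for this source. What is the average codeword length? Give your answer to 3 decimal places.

Probabilities are the counts divided by 165.
Repeatedly combine the two least-probable nodes; the expected code length is the sum of the merged weights.
merge 1/55 + 8/165 → 1/15
merge 1/15 + 1/15 → 2/15
merge 2/15 + 23/165 → 3/11
merge 1/5 + 37/165 → 14/33
merge 3/11 + 10/33 → 19/33
merge 14/33 + 19/33 → 1
L = 1/15 + 2/15 + 3/11 + 14/33 + 19/33 + 1 = 136/55 ≈ 2.473 bits/symbol.

2.473 bits/symbol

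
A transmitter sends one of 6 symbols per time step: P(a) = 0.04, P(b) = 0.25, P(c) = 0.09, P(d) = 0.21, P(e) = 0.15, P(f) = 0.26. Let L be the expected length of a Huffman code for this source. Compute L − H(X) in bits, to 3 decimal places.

0.023 bits

Entropy H = −Σ p log₂ p ≈ 2.3871 bits.
Huffman merges: 1/25+9/100→13/100; 13/100+3/20→7/25; 21/100+1/4→23/50; 13/50+7/25→27/50; 23/50+27/50→1. L = 241/100 ≈ 2.4100.
L − H = 2.4100 − 2.3871 = 0.023 bits.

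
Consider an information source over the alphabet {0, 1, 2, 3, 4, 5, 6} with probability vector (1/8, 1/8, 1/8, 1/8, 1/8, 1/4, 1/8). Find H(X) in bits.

2.75 bits

Each probability is a power of 1/2, so log₂(1/p) is an integer.
H = Σ p·log₂(1/p) = 1/8·3 + 1/8·3 + 1/8·3 + 1/8·3 + 1/8·3 + 1/4·2 + 1/8·3 = 2.75 bits.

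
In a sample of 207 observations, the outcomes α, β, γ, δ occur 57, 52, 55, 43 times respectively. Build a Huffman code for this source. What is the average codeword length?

2 bits/symbol

Probabilities are the counts divided by 207.
Repeatedly combine the two least-probable nodes; the expected code length is the sum of the merged weights.
merge 43/207 + 52/207 → 95/207
merge 55/207 + 19/69 → 112/207
merge 95/207 + 112/207 → 1
L = 95/207 + 112/207 + 1 = 2 bits/symbol.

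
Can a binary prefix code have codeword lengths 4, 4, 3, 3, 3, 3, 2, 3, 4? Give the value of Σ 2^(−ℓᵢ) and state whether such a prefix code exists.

With common denominator 2^4 = 16: Σ 2^(−ℓᵢ) = 1/16 + 1/16 + 2/16 + 2/16 + 2/16 + 2/16 + 4/16 + 2/16 + 1/16 = 17/16 = 1.0625.
Kraft's inequality requires Σ ≤ 1; here Σ = 1.0625 > 1, so no such prefix code exists.

1.0625; no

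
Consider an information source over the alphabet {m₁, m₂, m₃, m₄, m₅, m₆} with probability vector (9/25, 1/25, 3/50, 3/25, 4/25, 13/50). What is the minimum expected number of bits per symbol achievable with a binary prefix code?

2.32 bits/symbol

Repeatedly combine the two least-probable nodes; the expected code length is the sum of the merged weights.
merge 1/25 + 3/50 → 1/10
merge 1/10 + 3/25 → 11/50
merge 4/25 + 11/50 → 19/50
merge 13/50 + 9/25 → 31/50
merge 19/50 + 31/50 → 1
L = 1/10 + 11/50 + 19/50 + 31/50 + 1 = 58/25 = 2.32 bits/symbol.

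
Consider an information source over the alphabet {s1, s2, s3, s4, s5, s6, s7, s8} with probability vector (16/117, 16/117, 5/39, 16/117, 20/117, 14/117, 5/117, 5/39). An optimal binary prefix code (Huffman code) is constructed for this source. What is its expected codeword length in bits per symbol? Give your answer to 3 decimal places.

2.991 bits/symbol

Repeatedly combine the two least-probable nodes; the expected code length is the sum of the merged weights.
merge 5/117 + 14/117 → 19/117
merge 5/39 + 5/39 → 10/39
merge 16/117 + 16/117 → 32/117
merge 16/117 + 19/117 → 35/117
merge 20/117 + 10/39 → 50/117
merge 32/117 + 35/117 → 67/117
merge 50/117 + 67/117 → 1
L = 19/117 + 10/39 + 32/117 + 35/117 + 50/117 + 67/117 + 1 = 350/117 ≈ 2.991 bits/symbol.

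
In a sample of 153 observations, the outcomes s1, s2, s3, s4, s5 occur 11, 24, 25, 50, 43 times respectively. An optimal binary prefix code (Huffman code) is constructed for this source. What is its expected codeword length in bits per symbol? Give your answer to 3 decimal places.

Probabilities are the counts divided by 153.
Repeatedly combine the two least-probable nodes; the expected code length is the sum of the merged weights.
merge 11/153 + 8/51 → 35/153
merge 25/153 + 35/153 → 20/51
merge 43/153 + 50/153 → 31/51
merge 20/51 + 31/51 → 1
L = 35/153 + 20/51 + 31/51 + 1 = 341/153 ≈ 2.229 bits/symbol.

2.229 bits/symbol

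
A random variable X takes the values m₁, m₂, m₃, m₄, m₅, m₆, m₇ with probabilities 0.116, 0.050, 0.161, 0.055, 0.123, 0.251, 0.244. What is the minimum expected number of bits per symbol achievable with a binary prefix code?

2.61 bits/symbol

Repeatedly combine the two least-probable nodes; the expected code length is the sum of the merged weights.
merge 1/20 + 11/200 → 21/200
merge 21/200 + 29/250 → 221/1000
merge 123/1000 + 161/1000 → 71/250
merge 221/1000 + 61/250 → 93/200
merge 251/1000 + 71/250 → 107/200
merge 93/200 + 107/200 → 1
L = 21/200 + 221/1000 + 71/250 + 93/200 + 107/200 + 1 = 261/100 = 2.61 bits/symbol.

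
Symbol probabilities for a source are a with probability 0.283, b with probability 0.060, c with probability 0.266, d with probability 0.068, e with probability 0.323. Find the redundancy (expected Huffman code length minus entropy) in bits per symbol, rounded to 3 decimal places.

0.071 bits

Entropy H = −Σ p log₂ p ≈ 2.0574 bits.
Huffman merges: 3/50+17/250→16/125; 16/125+133/500→197/500; 283/1000+323/1000→303/500; 197/500+303/500→1. L = 266/125 ≈ 2.1280.
L − H = 2.1280 − 2.0574 = 0.071 bits.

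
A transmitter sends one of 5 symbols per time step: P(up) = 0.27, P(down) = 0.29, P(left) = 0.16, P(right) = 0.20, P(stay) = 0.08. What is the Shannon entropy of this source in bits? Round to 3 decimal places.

2.207 bits

H = −Σ pᵢ log₂ pᵢ.
−0.27·log₂(0.27) = 0.5100
−0.29·log₂(0.29) = 0.5179
−0.16·log₂(0.16) = 0.4230
−0.20·log₂(0.20) = 0.4644
−0.08·log₂(0.08) = 0.2915
Sum ≈ 2.2068 → 2.207 bits.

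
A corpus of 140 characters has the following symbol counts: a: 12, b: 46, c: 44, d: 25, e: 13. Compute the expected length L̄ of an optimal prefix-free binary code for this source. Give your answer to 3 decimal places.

2.179 bits/symbol

Probabilities are the counts divided by 140.
Repeatedly combine the two least-probable nodes; the expected code length is the sum of the merged weights.
merge 3/35 + 13/140 → 5/28
merge 5/28 + 5/28 → 5/14
merge 11/35 + 23/70 → 9/14
merge 5/14 + 9/14 → 1
L = 5/28 + 5/14 + 9/14 + 1 = 61/28 ≈ 2.179 bits/symbol.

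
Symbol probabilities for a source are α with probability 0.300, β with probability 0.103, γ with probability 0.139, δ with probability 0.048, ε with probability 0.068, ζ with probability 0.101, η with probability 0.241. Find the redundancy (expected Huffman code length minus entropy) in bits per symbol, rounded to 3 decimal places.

Entropy H = −Σ p log₂ p ≈ 2.5574 bits.
Huffman merges: 6/125+17/250→29/250; 101/1000+103/1000→51/250; 29/250+139/1000→51/200; 51/250+241/1000→89/200; 51/200+3/10→111/200; 89/200+111/200→1. L = 103/40 ≈ 2.5750.
L − H = 2.5750 − 2.5574 = 0.018 bits.

0.018 bits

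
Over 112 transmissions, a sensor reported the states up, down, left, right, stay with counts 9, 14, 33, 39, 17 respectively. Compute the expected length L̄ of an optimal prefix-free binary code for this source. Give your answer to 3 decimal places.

Probabilities are the counts divided by 112.
Repeatedly combine the two least-probable nodes; the expected code length is the sum of the merged weights.
merge 9/112 + 1/8 → 23/112
merge 17/112 + 23/112 → 5/14
merge 33/112 + 39/112 → 9/14
merge 5/14 + 9/14 → 1
L = 23/112 + 5/14 + 9/14 + 1 = 247/112 ≈ 2.205 bits/symbol.

2.205 bits/symbol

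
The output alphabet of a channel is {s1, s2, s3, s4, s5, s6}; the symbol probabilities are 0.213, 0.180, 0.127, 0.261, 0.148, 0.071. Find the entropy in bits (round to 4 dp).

H = −Σ pᵢ log₂ pᵢ.
−0.213·log₂(0.213) = 0.4752
−0.180·log₂(0.180) = 0.4453
−0.127·log₂(0.127) = 0.3781
−0.261·log₂(0.261) = 0.5058
−0.148·log₂(0.148) = 0.4079
−0.071·log₂(0.071) = 0.2709
Sum ≈ 2.4833 → 2.4833 bits.

2.4833 bits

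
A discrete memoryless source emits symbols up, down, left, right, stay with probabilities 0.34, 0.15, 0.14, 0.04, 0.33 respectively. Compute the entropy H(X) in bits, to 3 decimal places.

H = −Σ pᵢ log₂ pᵢ.
−0.34·log₂(0.34) = 0.5292
−0.15·log₂(0.15) = 0.4105
−0.14·log₂(0.14) = 0.3971
−0.04·log₂(0.04) = 0.1858
−0.33·log₂(0.33) = 0.5278
Sum ≈ 2.0504 → 2.050 bits.

2.050 bits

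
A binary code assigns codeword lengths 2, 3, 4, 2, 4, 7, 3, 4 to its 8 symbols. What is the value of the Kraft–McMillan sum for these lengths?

With common denominator 2^7 = 128: Σ 2^(−ℓᵢ) = 32/128 + 16/128 + 8/128 + 32/128 + 8/128 + 1/128 + 16/128 + 8/128 = 121/128 = 0.9453125.

0.9453125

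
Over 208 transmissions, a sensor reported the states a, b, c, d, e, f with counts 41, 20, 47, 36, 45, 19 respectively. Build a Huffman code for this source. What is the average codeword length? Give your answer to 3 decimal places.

Probabilities are the counts divided by 208.
Repeatedly combine the two least-probable nodes; the expected code length is the sum of the merged weights.
merge 19/208 + 5/52 → 3/16
merge 9/52 + 3/16 → 75/208
merge 41/208 + 45/208 → 43/104
merge 47/208 + 75/208 → 61/104
merge 43/104 + 61/104 → 1
L = 3/16 + 75/208 + 43/104 + 61/104 + 1 = 265/104 ≈ 2.548 bits/symbol.

2.548 bits/symbol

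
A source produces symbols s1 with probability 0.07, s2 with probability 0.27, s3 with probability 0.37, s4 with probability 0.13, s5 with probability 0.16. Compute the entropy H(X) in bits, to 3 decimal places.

H = −Σ pᵢ log₂ pᵢ.
−0.07·log₂(0.07) = 0.2686
−0.27·log₂(0.27) = 0.5100
−0.37·log₂(0.37) = 0.5307
−0.13·log₂(0.13) = 0.3826
−0.16·log₂(0.16) = 0.4230
Sum ≈ 2.1150 → 2.115 bits.

2.115 bits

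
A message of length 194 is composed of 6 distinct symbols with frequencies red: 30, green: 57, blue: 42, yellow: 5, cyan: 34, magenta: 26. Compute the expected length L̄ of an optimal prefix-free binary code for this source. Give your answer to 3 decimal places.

2.474 bits/symbol

Probabilities are the counts divided by 194.
Repeatedly combine the two least-probable nodes; the expected code length is the sum of the merged weights.
merge 5/194 + 13/97 → 31/194
merge 15/97 + 31/194 → 61/194
merge 17/97 + 21/97 → 38/97
merge 57/194 + 61/194 → 59/97
merge 38/97 + 59/97 → 1
L = 31/194 + 61/194 + 38/97 + 59/97 + 1 = 240/97 ≈ 2.474 bits/symbol.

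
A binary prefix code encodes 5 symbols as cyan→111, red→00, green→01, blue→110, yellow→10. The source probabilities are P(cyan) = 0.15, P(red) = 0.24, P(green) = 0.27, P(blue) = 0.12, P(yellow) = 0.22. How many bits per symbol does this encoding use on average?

L̄ = Σ pᵢ·ℓᵢ = 0.15·3 + 0.24·2 + 0.27·2 + 0.12·3 + 0.22·2 = 2.27 bits/symbol.

2.27 bits/symbol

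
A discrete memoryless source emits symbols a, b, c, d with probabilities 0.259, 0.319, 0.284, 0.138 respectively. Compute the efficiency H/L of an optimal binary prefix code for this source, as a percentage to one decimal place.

Entropy H = −Σ p log₂ p ≈ 1.9407 bits.
Huffman merges: 69/500+259/1000→397/1000; 71/250+319/1000→603/1000; 397/1000+603/1000→1. L = 2 ≈ 2.0000.
Efficiency = H/L = 1.9407/2.0000 = 97.0%.

97.0%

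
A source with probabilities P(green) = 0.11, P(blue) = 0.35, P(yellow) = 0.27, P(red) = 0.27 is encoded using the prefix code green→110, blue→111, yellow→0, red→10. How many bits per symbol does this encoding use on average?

2.19 bits/symbol

L̄ = Σ pᵢ·ℓᵢ = 0.11·3 + 0.35·3 + 0.27·1 + 0.27·2 = 2.19 bits/symbol.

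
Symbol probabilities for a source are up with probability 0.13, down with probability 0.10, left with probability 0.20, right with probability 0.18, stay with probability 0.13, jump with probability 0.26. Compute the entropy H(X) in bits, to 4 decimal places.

H = −Σ pᵢ log₂ pᵢ.
−0.13·log₂(0.13) = 0.3826
−0.10·log₂(0.10) = 0.3322
−0.20·log₂(0.20) = 0.4644
−0.18·log₂(0.18) = 0.4453
−0.13·log₂(0.13) = 0.3826
−0.26·log₂(0.26) = 0.5053
Sum ≈ 2.5125 → 2.5125 bits.

2.5125 bits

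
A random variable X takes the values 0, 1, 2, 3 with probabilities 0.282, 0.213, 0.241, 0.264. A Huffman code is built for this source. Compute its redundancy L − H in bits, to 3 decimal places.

Entropy H = −Σ p log₂ p ≈ 1.9922 bits.
Huffman merges: 213/1000+241/1000→227/500; 33/125+141/500→273/500; 227/500+273/500→1. L = 2 ≈ 2.0000.
L − H = 2.0000 − 1.9922 = 0.008 bits.

0.008 bits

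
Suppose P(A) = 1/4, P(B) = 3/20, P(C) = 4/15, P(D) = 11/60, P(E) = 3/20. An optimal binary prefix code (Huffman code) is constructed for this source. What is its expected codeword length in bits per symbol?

Repeatedly combine the two least-probable nodes; the expected code length is the sum of the merged weights.
merge 3/20 + 3/20 → 3/10
merge 11/60 + 1/4 → 13/30
merge 4/15 + 3/10 → 17/30
merge 13/30 + 17/30 → 1
L = 3/10 + 13/30 + 17/30 + 1 = 23/10 = 2.3 bits/symbol.

2.3 bits/symbol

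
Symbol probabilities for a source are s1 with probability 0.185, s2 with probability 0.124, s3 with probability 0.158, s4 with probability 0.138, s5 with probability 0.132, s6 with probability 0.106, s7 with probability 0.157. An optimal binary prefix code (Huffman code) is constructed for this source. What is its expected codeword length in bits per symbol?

2.815 bits/symbol

Repeatedly combine the two least-probable nodes; the expected code length is the sum of the merged weights.
merge 53/500 + 31/250 → 23/100
merge 33/250 + 69/500 → 27/100
merge 157/1000 + 79/500 → 63/200
merge 37/200 + 23/100 → 83/200
merge 27/100 + 63/200 → 117/200
merge 83/200 + 117/200 → 1
L = 23/100 + 27/100 + 63/200 + 83/200 + 117/200 + 1 = 563/200 = 2.815 bits/symbol.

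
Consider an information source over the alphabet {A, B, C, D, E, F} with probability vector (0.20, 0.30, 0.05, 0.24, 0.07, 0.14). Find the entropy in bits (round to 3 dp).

H = −Σ pᵢ log₂ pᵢ.
−0.20·log₂(0.20) = 0.4644
−0.30·log₂(0.30) = 0.5211
−0.05·log₂(0.05) = 0.2161
−0.24·log₂(0.24) = 0.4941
−0.07·log₂(0.07) = 0.2686
−0.14·log₂(0.14) = 0.3971
Sum ≈ 2.3614 → 2.361 bits.

2.361 bits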